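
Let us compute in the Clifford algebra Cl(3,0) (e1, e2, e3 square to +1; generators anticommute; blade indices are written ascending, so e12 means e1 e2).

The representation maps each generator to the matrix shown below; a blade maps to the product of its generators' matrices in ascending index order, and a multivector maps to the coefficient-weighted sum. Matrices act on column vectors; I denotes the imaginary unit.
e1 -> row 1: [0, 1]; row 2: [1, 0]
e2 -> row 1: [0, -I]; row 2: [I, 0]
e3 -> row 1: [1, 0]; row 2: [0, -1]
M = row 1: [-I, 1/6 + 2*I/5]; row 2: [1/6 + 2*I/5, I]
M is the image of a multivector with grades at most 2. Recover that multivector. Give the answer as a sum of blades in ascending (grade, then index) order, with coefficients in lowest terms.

Method: 1, rho(e1), rho(e2), rho(e3) form a trace-orthogonal basis of the 2x2 complex matrices (tr(X Y) = 2 if X = Y, else 0), so M = m0*1 + m1*rho(e1) + m2*rho(e2) + m3*rho(e3) with m0 = tr(M)/2 = 0, m1 = tr(M rho(e1))/2 = 1/6 + 2*I/5, m2 = tr(M rho(e2))/2 = 0, m3 = tr(M rho(e3))/2 = -I.
Multiplying table entries, the bivector images are rho(e12) = I*rho(e3), rho(e13) = -I*rho(e2), rho(e23) = I*rho(e1); with real blade coefficients the real parts of m0..m3 are the coefficients of 1, e1, e2, e3 and the imaginary parts give the bivectors (e23: Im m1, e13: -Im m2, e12: Im m3).
Answer: 1/6*e1 - e12 + 2/5*e23


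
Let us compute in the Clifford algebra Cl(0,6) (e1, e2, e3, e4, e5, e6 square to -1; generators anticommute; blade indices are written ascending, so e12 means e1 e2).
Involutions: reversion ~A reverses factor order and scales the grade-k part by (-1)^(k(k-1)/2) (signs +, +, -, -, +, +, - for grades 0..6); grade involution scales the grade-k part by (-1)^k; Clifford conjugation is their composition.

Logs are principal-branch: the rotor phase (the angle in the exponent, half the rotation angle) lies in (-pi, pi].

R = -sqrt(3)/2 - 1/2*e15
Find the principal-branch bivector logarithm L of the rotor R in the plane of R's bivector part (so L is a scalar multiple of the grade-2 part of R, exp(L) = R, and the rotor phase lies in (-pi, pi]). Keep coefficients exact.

The scalar part of R is -sqrt(3)/2, so the principal-branch rotor phase is pinned; divide the bivector part by its sine to get the unit plane — L is the phase times that plane.
Concretely: cos(phase) = -sqrt(3)/2 gives phase = ±5*pi/6, and since phase/sin(phase) is even the sign is immaterial: L = (phase/sin(phase)) * <R>_2 = (5*pi/3) * <R>_2.
Answer: -5*pi/6*e15


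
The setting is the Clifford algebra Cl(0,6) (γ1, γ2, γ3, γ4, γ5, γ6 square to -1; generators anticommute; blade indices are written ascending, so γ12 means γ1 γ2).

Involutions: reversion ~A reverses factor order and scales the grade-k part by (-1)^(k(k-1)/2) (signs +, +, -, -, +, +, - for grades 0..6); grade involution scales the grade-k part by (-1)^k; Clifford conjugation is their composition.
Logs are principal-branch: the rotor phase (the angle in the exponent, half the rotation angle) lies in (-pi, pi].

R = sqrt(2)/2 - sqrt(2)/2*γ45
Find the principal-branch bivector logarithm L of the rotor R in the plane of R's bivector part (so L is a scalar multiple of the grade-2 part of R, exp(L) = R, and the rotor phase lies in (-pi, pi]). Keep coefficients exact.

The scalar part of R is sqrt(2)/2, so the principal-branch rotor phase is pinned; divide the bivector part by its sine to get the unit plane — L is the phase times that plane.
Concretely: cos(phase) = sqrt(2)/2 gives phase = ±pi/4, and since phase/sin(phase) is even the sign is immaterial: L = (phase/sin(phase)) * <R>_2 = (sqrt(2)*pi/4) * <R>_2.
Answer: -pi/4*γ45


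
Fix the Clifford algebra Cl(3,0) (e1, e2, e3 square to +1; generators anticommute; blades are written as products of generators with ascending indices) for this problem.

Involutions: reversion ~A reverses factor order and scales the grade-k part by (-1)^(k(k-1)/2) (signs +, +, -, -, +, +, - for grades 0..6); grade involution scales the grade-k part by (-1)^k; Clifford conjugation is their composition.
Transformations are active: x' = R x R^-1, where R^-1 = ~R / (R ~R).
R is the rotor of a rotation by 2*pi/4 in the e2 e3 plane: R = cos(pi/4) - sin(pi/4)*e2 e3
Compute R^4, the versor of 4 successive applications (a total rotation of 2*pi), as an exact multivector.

Half-angle bookkeeping: 4 applications in e2 e3 add up to rotor phase 4*pi/4 = pi, so R^4 = cos(pi) - sin(pi)*e2 e3.
cos(pi) = -1 and sin(pi) = 0, so R^4 = -1. The total rotation 2*pi is 1 full turn, so every vector returns to itself, yet the rotor is -1, on the OTHER sheet of the double cover (an odd number of 2*pi turns).
Answer: -1


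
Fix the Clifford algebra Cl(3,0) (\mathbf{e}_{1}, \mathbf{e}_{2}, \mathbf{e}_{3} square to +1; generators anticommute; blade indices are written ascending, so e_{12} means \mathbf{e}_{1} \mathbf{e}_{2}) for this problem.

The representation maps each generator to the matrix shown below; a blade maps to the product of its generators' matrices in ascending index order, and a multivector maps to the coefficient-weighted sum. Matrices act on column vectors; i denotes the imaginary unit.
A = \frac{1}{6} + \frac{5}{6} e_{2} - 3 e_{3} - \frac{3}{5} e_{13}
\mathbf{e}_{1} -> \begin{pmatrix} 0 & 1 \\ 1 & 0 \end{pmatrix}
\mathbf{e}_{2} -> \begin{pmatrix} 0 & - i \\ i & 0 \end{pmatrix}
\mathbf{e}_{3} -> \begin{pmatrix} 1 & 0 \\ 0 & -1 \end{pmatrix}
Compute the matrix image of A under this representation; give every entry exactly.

Bivector images (products of the table entries): rho(e_{13}) = rho(\mathbf{e}_{1})rho(\mathbf{e}_{3}) = \begin{pmatrix} 0 & -1 \\ 1 & 0 \end{pmatrix}.
M = (\frac{1}{6})*1 + (\frac{5}{6})*rho(e_{2}) + (-3)*rho(e_{3}) + (-\frac{3}{5})*rho(e_{13}), summed entrywise (1 is the identity matrix):
Answer: \begin{pmatrix} - \frac{17}{6} & \frac{3}{5} - \frac{5 i}{6} \\ - \frac{3}{5} + \frac{5 i}{6} & \frac{19}{6} \end{pmatrix}


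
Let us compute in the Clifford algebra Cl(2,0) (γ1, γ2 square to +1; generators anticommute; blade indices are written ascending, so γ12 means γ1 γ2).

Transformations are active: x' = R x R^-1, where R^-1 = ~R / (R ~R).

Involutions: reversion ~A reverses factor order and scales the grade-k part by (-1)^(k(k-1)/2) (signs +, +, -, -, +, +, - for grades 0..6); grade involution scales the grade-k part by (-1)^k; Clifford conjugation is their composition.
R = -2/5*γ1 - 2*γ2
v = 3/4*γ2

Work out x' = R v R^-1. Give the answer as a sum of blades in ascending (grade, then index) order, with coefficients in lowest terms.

~R = -2/5*γ1 - 2*γ2, and R ~R = 104/25, so R^-1 = ~R / (104/25).
R v = -3/2 - 3/10*γ12
Answer: 15/52*γ1 + 9/13*γ2


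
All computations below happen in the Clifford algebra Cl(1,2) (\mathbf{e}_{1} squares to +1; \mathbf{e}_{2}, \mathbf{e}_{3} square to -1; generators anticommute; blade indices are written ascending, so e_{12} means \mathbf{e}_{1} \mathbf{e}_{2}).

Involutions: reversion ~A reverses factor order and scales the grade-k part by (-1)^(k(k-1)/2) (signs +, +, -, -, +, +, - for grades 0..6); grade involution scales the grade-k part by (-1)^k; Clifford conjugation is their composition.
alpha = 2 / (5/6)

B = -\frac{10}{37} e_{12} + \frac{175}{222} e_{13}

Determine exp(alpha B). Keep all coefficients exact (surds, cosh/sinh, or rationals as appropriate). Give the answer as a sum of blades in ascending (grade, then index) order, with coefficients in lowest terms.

B^2 term by term: the squares give (-\frac{10}{37})^2*(e_{12})^2 + (\frac{175}{222})^2*(e_{13})^2 = \frac{100}{1369}*(+1) + \frac{30625}{49284}*(+1) = \frac{25}{36} (each basis 2-blade squares to minus the product of its generators' squares); cross terms between blades sharing an index anticommute and cancel. So B^2 = \frac{25}{36}.
B^2 = \frac{25}{36} — hyperbolic case — the even/odd split gives cosh and sinh: l = \frac{5}{6}, alpha*l = 2, so exp(alpha B) = cosh(2) + (sinh(2)/(\frac{5}{6}))*B = \cosh{\left(2 \right)} + (\frac{6 \sinh{\left(2 \right)}}{5})*B.
Answer: \cosh{\left(2 \right)} - \frac{12 \sinh{\left(2 \right)}}{37} e_{12} + \frac{35 \sinh{\left(2 \right)}}{37} e_{13}


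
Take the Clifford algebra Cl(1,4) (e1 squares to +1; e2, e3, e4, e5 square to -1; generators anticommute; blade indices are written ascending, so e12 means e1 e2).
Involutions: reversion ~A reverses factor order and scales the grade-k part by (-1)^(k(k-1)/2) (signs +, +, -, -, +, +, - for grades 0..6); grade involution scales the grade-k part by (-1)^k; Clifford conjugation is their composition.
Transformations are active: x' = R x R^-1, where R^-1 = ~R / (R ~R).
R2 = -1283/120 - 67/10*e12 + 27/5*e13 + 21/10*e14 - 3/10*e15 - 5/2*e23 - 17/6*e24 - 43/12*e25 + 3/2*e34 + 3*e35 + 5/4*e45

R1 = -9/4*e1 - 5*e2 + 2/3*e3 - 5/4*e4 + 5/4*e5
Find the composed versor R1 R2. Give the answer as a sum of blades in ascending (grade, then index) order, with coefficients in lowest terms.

Distribute over the terms of R1 (each basis-blade product reordered to ascending indices, repeated generators contracted through their squares):
(-9/4*e1) R2 = 3849/160*e1 + 603/40*e2 - 243/20*e3 - 189/40*e4 + 27/40*e5 + 45/8*e123 + 51/8*e124 + 129/16*e125 - 27/8*e134 - 27/4*e135 - 45/16*e145
(-5*e2) R2 = 67/2*e1 + 1283/24*e2 - 25/2*e3 - 85/6*e4 - 215/12*e5 + 27*e123 + 21/2*e124 - 3/2*e125 - 15/2*e234 - 15*e235 - 25/4*e245
(2/3*e3) R2 = 18/5*e1 - 5/3*e2 - 1283/180*e3 - e4 - 2*e5 - 67/15*e123 - 7/5*e134 + 1/5*e135 + 17/9*e234 + 43/18*e235 + 5/6*e345
(-5/4*e4) R2 = -21/8*e1 + 85/24*e2 - 15/8*e3 + 1283/96*e4 + 25/16*e5 + 67/8*e124 - 27/4*e134 - 3/8*e145 + 25/8*e234 - 215/48*e245 + 15/4*e345
(5/4*e5) R2 = -3/8*e1 - 215/48*e2 + 15/4*e3 + 25/16*e4 - 1283/96*e5 - 67/8*e125 + 27/4*e135 + 21/8*e145 - 25/8*e235 - 85/24*e245 + 15/8*e345
Summing the partial products and collecting blades:
Answer: 1861/32*e1 + 15823/240*e2 - 2153/72*e3 - 2383/480*e4 - 4967/160*e5 + 3379/120*e123 + 101/4*e124 - 29/16*e125 - 461/40*e134 + 1/5*e135 - 9/16*e145 - 179/72*e234 - 1133/72*e235 - 685/48*e245 + 155/24*e345


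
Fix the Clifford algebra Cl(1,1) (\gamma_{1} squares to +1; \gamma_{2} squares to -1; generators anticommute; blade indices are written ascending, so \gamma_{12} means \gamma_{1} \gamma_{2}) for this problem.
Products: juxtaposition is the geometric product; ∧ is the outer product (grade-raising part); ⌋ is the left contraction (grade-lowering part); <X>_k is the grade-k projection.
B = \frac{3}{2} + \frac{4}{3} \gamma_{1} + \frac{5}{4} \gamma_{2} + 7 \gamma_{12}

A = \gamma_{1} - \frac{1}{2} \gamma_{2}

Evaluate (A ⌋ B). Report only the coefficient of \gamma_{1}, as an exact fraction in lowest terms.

step 1: \frac{47}{24} - \frac{7}{2} \gamma_{1} + 7 \gamma_{2}
Answer: -\frac{7}{2}


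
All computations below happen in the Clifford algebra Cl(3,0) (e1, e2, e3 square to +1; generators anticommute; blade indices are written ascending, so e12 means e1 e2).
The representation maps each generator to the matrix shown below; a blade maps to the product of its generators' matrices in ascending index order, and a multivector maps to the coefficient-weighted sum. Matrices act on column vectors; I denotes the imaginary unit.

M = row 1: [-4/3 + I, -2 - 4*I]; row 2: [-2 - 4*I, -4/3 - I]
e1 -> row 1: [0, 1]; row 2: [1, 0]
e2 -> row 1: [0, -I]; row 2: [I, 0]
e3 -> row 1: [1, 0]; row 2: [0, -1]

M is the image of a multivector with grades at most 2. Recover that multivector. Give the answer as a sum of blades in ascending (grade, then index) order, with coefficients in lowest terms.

Method: 1, rho(e1), rho(e2), rho(e3) form a trace-orthogonal basis of the 2x2 complex matrices (tr(X Y) = 2 if X = Y, else 0), so M = m0*1 + m1*rho(e1) + m2*rho(e2) + m3*rho(e3) with m0 = tr(M)/2 = -4/3, m1 = tr(M rho(e1))/2 = -2 - 4*I, m2 = tr(M rho(e2))/2 = 0, m3 = tr(M rho(e3))/2 = I.
Multiplying table entries, the bivector images are rho(e12) = I*rho(e3), rho(e13) = -I*rho(e2), rho(e23) = I*rho(e1); with real blade coefficients the real parts of m0..m3 are the coefficients of 1, e1, e2, e3 and the imaginary parts give the bivectors (e23: Im m1, e13: -Im m2, e12: Im m3).
Answer: -4/3 - 2*e1 + e12 - 4*e23


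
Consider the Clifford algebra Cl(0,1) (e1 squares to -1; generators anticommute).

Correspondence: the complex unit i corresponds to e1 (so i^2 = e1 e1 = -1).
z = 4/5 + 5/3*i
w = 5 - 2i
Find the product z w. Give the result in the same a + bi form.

In blades: z = 4/5 + 5/3*e1, w = 5 - 2*e1.
Distribute z over w term by term (generator squares from the signature, products reordered to ascending indices): (4/5)*w = 4 - 8/5*e1; (5/3*e1)*w = 10/3 + 25/3*e1.
Sum: 22/3 + 101/15*e1; translating back through the correspondence:
Answer: 22/3 + 101/15*i


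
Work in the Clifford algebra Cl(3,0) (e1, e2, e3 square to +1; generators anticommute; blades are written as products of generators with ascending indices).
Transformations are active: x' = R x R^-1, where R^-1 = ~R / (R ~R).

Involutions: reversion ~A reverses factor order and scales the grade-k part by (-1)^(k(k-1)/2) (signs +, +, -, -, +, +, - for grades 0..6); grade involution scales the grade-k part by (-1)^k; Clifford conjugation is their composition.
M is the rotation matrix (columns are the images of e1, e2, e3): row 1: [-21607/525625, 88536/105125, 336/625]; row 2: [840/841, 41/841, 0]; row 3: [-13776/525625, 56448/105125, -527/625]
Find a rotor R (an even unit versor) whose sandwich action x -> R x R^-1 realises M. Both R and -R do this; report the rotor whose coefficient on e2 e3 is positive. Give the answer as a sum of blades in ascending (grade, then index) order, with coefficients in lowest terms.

Method: write R = a + b12*e1 e2 + b13*e1 e3 + b23*e2 e3 with a^2 + b12^2 + b13^2 + b23^2 = 1 (so R^-1 = ~R). Expanding the columns R e_j ~R gives tr M = 4a^2 - 1 and, from the antisymmetric part, M21 - M12 = -4a*b12, M13 - M31 = 4a*b13, M32 - M23 = -4a*b23.
Here tr M = -439189/525625, so a^2 = (1 + tr M)/4 = 21609/525625 and a = ±147/725. Taking a = 147/725: M21 - M12 = 16464/105125, M13 - M31 = 296352/525625, M32 - M23 = 56448/105125, giving b12 = -28/145, b13 = 504/725, b23 = -96/145, i.e. R = 147/725 - 28/145*e1 e2 + 504/725*e1 e3 - 96/145*e2 e3.
Its e2 e3 coefficient is negative, so report the other preimage -R.
Answer: -147/725 + 28/145*e1 e2 - 504/725*e1 e3 + 96/145*e2 e3. Note: both R and -R realise this M (trace -439189/525625); the covering map identifies them, and the e2 e3-coefficient sign is the tie-breaker.


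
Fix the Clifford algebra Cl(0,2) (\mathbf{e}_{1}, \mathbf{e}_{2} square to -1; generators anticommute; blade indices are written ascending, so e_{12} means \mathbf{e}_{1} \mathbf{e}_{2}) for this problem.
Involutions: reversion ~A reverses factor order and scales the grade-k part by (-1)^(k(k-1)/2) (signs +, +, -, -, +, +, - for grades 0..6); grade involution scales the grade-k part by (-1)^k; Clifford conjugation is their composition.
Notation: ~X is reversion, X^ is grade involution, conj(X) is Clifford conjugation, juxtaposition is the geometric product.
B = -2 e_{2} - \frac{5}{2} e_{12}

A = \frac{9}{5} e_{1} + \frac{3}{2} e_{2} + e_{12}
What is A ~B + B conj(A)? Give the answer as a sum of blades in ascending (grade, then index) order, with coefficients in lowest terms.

first term: \frac{1}{2} + \frac{23}{4} e_{1} - \frac{9}{2} e_{2} - \frac{18}{5} e_{12}
second term: -\frac{11}{2} - \frac{7}{4} e_{1} + \frac{9}{2} e_{2} - \frac{18}{5} e_{12}
Answer: -5 + 4 e_{1} - \frac{36}{5} e_{12}


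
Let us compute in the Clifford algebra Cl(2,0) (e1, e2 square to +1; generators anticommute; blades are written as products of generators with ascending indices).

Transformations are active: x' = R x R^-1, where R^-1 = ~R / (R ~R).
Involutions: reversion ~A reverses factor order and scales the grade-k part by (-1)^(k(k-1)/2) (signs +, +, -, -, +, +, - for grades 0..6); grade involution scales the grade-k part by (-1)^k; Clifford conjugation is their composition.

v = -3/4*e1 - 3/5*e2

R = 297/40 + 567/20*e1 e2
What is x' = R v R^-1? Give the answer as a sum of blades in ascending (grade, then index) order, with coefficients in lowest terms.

~R = 297/40 - 567/20*e1 e2, and R ~R = 274833/320, so R^-1 = ~R / (274833/320).
R v = -18063/800*e1 + 6723/400*e2
Answer: 13557/37700*e1 + 8394/9425*e2


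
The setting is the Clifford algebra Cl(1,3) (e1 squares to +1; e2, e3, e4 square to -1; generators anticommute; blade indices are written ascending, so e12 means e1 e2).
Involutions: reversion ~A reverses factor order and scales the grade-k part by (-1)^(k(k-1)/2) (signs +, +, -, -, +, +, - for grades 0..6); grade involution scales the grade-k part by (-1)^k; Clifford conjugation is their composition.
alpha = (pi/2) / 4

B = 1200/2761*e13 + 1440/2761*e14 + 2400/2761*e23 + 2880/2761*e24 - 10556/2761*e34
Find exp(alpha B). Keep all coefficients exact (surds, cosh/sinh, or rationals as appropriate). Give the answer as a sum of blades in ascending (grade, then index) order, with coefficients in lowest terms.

B^2 term by term: the squares give (1200/2761)^2*(e13)^2 + (1440/2761)^2*(e14)^2 + (2400/2761)^2*(e23)^2 + (2880/2761)^2*(e24)^2 + (-10556/2761)^2*(e34)^2 = 1440000/7623121*(+1) + 2073600/7623121*(+1) + 5760000/7623121*(-1) + 8294400/7623121*(-1) + 111429136/7623121*(-1) = -16 (each basis 2-blade squares to minus the product of its generators' squares); cross terms between blades sharing an index anticommute and cancel; the commuting (index-disjoint) pairs give grade-4 terms 2*c*c'*(blade product), which cancel blade by blade — e1234: -6912000/7623121 + 6912000/7623121 = 0 — confirming B is simple. So B^2 = -16.
B^2 = -16 — a negative square means the series sums to a rotation: l = 4, alpha*l = pi/2, so exp(alpha B) = cos(pi/2) + (sin(pi/2)/4)*B = 0 + (1/4)*B.
Answer: 300/2761*e13 + 360/2761*e14 + 600/2761*e23 + 720/2761*e24 - 2639/2761*e34


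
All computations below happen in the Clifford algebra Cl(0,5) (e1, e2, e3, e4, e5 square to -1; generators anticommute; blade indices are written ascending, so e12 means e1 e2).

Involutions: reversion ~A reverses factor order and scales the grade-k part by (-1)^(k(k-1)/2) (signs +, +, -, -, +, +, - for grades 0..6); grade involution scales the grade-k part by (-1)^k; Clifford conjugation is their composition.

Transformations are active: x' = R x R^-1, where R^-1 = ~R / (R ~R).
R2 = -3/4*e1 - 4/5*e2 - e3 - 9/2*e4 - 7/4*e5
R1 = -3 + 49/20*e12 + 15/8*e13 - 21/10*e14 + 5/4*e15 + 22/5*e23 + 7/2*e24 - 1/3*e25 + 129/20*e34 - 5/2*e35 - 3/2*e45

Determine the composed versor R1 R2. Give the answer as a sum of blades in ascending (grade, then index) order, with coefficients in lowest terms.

Distribute over the terms of R2 (each basis-blade product reordered to ascending indices, repeated generators contracted through their squares):
R1 (-3/4*e1) = 9/4*e1 - 147/80*e2 - 45/32*e3 + 63/40*e4 - 15/16*e5 - 33/10*e123 - 21/8*e124 + 1/4*e125 - 387/80*e134 + 15/8*e135 + 9/8*e145
R1 (-4/5*e2) = 49/25*e1 + 12/5*e2 - 88/25*e3 - 14/5*e4 + 4/15*e5 + 3/2*e123 - 42/25*e124 + e125 - 129/25*e234 + 2*e235 + 6/5*e245
R1 (-e3) = 15/8*e1 + 22/5*e2 + 3*e3 - 129/20*e4 + 5/2*e5 - 49/20*e123 - 21/10*e134 + 5/4*e135 + 7/2*e234 - 1/3*e235 + 3/2*e345
R1 (-9/2*e4) = -189/20*e1 + 63/4*e2 + 1161/40*e3 + 27/2*e4 + 27/4*e5 - 441/40*e124 - 135/16*e134 + 45/8*e145 - 99/5*e234 - 3/2*e245 - 45/4*e345
R1 (-7/4*e5) = 35/16*e1 - 7/12*e2 - 35/8*e3 - 21/8*e4 + 21/4*e5 - 343/80*e125 - 105/32*e135 + 147/40*e145 - 77/10*e235 - 49/8*e245 - 903/80*e345
Summing the partial products and collecting blades:
Answer: -471/400*e1 + 4831/240*e2 + 18179/800*e3 + 16/5*e4 + 3319/240*e5 - 17/4*e123 - 1533/100*e124 - 243/80*e125 - 123/8*e134 - 5/32*e135 + 417/40*e145 - 1073/50*e234 - 181/30*e235 - 257/40*e245 - 1683/80*e345


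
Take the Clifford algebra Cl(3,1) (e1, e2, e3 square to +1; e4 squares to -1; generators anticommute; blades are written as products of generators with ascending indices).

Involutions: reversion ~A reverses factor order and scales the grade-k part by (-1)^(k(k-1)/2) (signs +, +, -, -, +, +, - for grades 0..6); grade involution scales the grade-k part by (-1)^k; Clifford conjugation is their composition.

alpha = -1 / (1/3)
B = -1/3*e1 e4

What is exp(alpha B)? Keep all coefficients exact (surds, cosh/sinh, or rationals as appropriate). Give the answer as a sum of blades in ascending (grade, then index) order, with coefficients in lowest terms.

B^2 = (-1/3)^2*(e1 e4)^2 = 1/9*(+1) = 1/9 (a basis 2-blade squares to minus the product of its generators' squares).
B^2 = 1/9 — a positive square means the series sums to a boost: l = 1/3, alpha*l = -1, so exp(alpha B) = cosh(-1) + (sinh(-1)/(1/3))*B = cosh(1) + (-3*sinh(1))*B.
Answer: cosh(1) + sinh(1)*e1 e4


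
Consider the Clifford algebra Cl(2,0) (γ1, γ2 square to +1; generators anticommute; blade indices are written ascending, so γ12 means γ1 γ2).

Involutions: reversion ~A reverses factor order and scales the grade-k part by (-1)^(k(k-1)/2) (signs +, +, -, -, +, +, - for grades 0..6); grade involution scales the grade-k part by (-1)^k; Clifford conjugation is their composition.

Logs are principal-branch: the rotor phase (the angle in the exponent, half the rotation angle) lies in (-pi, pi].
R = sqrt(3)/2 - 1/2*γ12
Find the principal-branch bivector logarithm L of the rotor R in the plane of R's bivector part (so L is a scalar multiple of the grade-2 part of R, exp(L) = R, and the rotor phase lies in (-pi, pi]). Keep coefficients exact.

The scalar part of R is sqrt(3)/2, which pins the rotor phase on the principal branch; dividing the bivector part by the sine of that phase recovers the unit plane, and L is the phase times that plane.
Concretely: cos(phase) = sqrt(3)/2 gives phase = ±pi/6, and since phase/sin(phase) is even the sign is immaterial: L = (phase/sin(phase)) * <R>_2 = (pi/3) * <R>_2.
Answer: -pi/6*γ12


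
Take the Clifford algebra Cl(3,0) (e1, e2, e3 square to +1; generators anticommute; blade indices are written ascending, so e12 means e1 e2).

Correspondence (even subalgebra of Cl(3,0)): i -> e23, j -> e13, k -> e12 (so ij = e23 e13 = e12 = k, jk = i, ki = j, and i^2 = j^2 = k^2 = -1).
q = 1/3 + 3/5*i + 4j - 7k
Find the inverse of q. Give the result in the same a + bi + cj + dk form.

In blades: q = 1/3 - 7*e12 + 4*e13 + 3/5*e23.
With qbar = 1/3 + 7*e12 - 4*e13 - 3/5*e23 (scalar fixed, mapped units negated), q qbar = 14731/225 (the sum of squared coefficients), so q^-1 = qbar / (14731/225) = 75/14731 + 1575/14731*e12 - 900/14731*e13 - 135/14731*e23; translating back:
Answer: 75/14731 - 135/14731*i - 900/14731*j + 1575/14731*k


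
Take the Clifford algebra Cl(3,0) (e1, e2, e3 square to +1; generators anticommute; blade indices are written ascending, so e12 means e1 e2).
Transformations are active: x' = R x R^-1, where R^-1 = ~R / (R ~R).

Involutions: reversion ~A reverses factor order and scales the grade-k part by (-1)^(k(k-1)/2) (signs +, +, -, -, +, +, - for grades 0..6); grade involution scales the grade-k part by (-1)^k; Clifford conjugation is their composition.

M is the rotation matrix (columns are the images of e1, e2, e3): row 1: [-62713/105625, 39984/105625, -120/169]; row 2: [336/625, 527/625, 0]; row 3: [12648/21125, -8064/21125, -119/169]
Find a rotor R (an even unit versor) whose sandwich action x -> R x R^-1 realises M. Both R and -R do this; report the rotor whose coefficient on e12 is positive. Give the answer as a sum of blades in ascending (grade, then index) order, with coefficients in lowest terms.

Method: write R = a + b12*e12 + b13*e13 + b23*e23 with a^2 + b12^2 + b13^2 + b23^2 = 1 (so R^-1 = ~R). Expanding the columns R e_j ~R gives tr M = 4a^2 - 1 and, from the antisymmetric part, M21 - M12 = -4a*b12, M13 - M31 = 4a*b13, M32 - M23 = -4a*b23.
Here tr M = -1921/4225, so a^2 = (1 + tr M)/4 = 576/4225 and a = ±24/65. Taking a = 24/65: M21 - M12 = 672/4225, M13 - M31 = -27648/21125, M32 - M23 = -8064/21125, giving b12 = -7/65, b13 = -288/325, b23 = 84/325, i.e. R = 24/65 - 7/65*e12 - 288/325*e13 + 84/325*e23.
Its e12 coefficient is negative, so report the other preimage -R.
Answer: -24/65 + 7/65*e12 + 288/325*e13 - 84/325*e23. Sheet selection: the two-to-one cover makes ±R indistinguishable at the matrix level (trace -1921/4225), so uniqueness comes from the required sign on e12.


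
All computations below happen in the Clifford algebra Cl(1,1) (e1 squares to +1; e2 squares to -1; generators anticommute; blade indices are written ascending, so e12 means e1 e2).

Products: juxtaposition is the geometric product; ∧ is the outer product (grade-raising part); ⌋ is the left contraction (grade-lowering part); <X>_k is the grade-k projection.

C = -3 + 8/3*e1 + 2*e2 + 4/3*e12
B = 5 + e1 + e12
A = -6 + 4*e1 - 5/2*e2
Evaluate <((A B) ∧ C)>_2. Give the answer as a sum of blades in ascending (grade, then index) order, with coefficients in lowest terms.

step 1: -26 + 23/2*e1 - 17/2*e2 - 7/2*e12
step 2: 78 - 623/6*e1 - 53/2*e2 + 43/2*e12
step 3: 43/2*e12
Answer: 43/2*e12


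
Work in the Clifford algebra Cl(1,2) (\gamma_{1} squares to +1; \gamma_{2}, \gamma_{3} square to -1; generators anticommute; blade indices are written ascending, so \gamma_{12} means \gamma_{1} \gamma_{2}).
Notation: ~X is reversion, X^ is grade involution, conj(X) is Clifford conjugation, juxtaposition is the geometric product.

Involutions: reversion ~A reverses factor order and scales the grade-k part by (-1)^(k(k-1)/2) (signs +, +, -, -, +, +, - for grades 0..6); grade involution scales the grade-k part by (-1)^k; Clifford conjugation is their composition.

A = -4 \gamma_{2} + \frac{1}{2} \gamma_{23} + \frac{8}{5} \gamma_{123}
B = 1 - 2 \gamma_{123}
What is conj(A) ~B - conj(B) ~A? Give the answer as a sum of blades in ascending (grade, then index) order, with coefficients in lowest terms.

first term: -\frac{16}{5} + \gamma_{1} + 4 \gamma_{2} + 8 \gamma_{13} - \frac{1}{2} \gamma_{23} + \frac{8}{5} \gamma_{123}
second term: -\frac{16}{5} - \gamma_{1} - 4 \gamma_{2} + 8 \gamma_{13} - \frac{1}{2} \gamma_{23} - \frac{8}{5} \gamma_{123}
Answer: 2 \gamma_{1} + 8 \gamma_{2} + \frac{16}{5} \gamma_{123}


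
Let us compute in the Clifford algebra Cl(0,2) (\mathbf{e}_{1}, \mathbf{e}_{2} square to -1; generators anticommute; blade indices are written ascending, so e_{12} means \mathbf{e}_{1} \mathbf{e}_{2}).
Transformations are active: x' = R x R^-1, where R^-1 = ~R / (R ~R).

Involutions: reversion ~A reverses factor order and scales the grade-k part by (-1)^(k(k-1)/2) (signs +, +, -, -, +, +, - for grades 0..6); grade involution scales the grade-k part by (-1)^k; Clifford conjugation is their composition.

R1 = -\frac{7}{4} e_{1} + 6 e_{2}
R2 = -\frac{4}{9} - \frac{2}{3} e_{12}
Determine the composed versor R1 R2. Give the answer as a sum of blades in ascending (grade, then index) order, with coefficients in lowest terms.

Distribute over the terms of R1 (each basis-blade product reordered to ascending indices, repeated generators contracted through their squares):
(-\frac{7}{4} e_{1}) R2 = \frac{7}{9} e_{1} - \frac{7}{6} e_{2}
(6 e_{2}) R2 = -4 e_{1} - \frac{8}{3} e_{2}
Summing the partial products and collecting blades:
Answer: -\frac{29}{9} e_{1} - \frac{23}{6} e_{2}


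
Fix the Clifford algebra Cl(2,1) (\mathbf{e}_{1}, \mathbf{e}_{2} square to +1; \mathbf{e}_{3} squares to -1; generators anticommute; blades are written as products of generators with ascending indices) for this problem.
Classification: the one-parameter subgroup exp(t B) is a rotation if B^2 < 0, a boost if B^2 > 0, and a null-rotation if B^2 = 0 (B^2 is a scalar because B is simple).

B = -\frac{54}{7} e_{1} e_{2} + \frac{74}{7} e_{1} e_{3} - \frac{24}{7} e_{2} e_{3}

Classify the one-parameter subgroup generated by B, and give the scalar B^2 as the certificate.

B^2 term by term: the squares give (-\frac{54}{7})^2*(e_{1} e_{2})^2 + (\frac{74}{7})^2*(e_{1} e_{3})^2 + (-\frac{24}{7})^2*(e_{2} e_{3})^2 = \frac{2916}{49}*(-1) + \frac{5476}{49}*(+1) + \frac{576}{49}*(+1) = 64 (each basis 2-blade squares to minus the product of its generators' squares); cross terms between blades sharing an index anticommute and cancel. So B^2 = 64.
Answer: boost, certificate B^2 = 64. Certificate logic: 64 is a conjugation-invariant scalar, so its sign fixes rotation versus boost versus null-rotation outright.


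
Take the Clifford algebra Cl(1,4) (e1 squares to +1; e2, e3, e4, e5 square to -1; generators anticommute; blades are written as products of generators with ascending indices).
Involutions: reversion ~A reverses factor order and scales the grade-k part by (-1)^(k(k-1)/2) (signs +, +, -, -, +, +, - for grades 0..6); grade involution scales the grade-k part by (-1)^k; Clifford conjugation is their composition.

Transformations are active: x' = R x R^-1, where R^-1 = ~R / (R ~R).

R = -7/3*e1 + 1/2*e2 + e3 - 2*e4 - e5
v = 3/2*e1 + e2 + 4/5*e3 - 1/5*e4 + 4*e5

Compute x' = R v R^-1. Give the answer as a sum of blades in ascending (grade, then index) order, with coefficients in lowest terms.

~R = -7/3*e1 + 1/2*e2 + e3 - 2*e4 - e5, and R ~R = -29/36, so R^-1 = ~R / (-29/36).
R v = -6/5 - 37/12*e1 e2 - 101/30*e1 e3 + 52/15*e1 e4 - 47/6*e1 e5 - 3/5*e2 e3 + 19/10*e2 e4 + 3*e2 e5 + 7/5*e3 e4 + 24/5*e3 e5 - 41/5*e4 e5
Answer: -2451/290*e1 + 71/145*e2 + 316/145*e3 - 167/29*e4 - 1012/145*e5


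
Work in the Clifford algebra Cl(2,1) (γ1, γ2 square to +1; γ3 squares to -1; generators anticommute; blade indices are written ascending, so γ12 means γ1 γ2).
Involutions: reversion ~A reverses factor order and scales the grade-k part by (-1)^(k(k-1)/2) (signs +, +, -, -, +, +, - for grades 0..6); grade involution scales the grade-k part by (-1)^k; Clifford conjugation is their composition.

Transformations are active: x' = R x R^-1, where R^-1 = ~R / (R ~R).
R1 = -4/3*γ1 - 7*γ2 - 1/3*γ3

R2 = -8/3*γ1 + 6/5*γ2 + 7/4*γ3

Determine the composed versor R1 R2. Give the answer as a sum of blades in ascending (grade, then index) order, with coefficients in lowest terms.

Distribute over the terms of R1 (each basis-blade product reordered to ascending indices, repeated generators contracted through their squares):
(-4/3*γ1) R2 = 32/9 - 8/5*γ12 - 7/3*γ13
(-7*γ2) R2 = -42/5 - 56/3*γ12 - 49/4*γ23
(-1/3*γ3) R2 = 7/12 - 8/9*γ13 + 2/5*γ23
Summing the partial products and collecting blades:
Answer: -767/180 - 304/15*γ12 - 29/9*γ13 - 237/20*γ23


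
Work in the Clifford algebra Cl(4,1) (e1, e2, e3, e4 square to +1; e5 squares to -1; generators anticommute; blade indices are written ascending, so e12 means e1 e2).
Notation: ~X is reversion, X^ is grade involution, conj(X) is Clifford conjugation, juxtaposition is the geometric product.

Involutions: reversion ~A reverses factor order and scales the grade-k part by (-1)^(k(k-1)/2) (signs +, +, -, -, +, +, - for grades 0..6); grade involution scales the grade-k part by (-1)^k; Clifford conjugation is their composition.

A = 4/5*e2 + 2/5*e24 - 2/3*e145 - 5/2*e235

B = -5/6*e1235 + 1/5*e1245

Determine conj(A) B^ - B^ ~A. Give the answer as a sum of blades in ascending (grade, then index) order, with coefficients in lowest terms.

first term: -25/12*e1 - 2/15*e2 + 2/25*e15 + 1/2*e134 - 2/3*e135 + 4/25*e145 - 5/9*e234 + 1/3*e1345
second term: -25/12*e1 - 2/15*e2 + 2/25*e15 - 1/2*e134 - 2/3*e135 + 4/25*e145 + 5/9*e234 - 1/3*e1345
Answer: e134 - 10/9*e234 + 2/3*e1345


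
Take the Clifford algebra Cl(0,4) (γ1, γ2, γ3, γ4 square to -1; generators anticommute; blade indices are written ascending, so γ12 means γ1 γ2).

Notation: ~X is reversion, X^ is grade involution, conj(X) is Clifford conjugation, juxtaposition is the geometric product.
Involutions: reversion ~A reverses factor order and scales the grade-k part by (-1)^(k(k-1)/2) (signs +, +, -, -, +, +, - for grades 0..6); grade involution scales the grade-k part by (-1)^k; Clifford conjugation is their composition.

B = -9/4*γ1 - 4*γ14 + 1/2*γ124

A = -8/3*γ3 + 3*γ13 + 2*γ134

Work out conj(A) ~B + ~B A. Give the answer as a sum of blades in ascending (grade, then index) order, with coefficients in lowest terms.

first term: 59/4*γ3 + 6*γ13 - γ23 - 15/2*γ34 - 32/3*γ134 - 3/2*γ234 - 4/3*γ1234
second term: 59/4*γ3 + 6*γ13 + γ23 - 15/2*γ34 + 32/3*γ134 - 3/2*γ234 - 4/3*γ1234
Answer: 59/2*γ3 + 12*γ13 - 15*γ34 - 3*γ234 - 8/3*γ1234


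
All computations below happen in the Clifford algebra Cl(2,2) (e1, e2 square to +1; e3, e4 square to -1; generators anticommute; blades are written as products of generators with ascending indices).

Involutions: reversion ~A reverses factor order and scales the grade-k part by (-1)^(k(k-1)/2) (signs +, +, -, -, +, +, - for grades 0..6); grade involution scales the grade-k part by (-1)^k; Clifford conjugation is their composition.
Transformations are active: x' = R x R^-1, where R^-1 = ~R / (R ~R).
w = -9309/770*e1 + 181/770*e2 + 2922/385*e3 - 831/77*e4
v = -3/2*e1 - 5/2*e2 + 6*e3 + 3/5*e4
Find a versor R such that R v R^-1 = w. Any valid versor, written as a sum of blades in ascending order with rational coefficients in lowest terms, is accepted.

Construction: equal norms (both -1393/50) license R = v + w = -5232/385*e1 - 872/385*e2 + 5232/385*e3 - 3924/385*e4 — nothing changes along that direction, while (v - w)/2 changes sign, so v maps onto w.
Answer: -5232/385*e1 - 872/385*e2 + 5232/385*e3 - 3924/385*e4


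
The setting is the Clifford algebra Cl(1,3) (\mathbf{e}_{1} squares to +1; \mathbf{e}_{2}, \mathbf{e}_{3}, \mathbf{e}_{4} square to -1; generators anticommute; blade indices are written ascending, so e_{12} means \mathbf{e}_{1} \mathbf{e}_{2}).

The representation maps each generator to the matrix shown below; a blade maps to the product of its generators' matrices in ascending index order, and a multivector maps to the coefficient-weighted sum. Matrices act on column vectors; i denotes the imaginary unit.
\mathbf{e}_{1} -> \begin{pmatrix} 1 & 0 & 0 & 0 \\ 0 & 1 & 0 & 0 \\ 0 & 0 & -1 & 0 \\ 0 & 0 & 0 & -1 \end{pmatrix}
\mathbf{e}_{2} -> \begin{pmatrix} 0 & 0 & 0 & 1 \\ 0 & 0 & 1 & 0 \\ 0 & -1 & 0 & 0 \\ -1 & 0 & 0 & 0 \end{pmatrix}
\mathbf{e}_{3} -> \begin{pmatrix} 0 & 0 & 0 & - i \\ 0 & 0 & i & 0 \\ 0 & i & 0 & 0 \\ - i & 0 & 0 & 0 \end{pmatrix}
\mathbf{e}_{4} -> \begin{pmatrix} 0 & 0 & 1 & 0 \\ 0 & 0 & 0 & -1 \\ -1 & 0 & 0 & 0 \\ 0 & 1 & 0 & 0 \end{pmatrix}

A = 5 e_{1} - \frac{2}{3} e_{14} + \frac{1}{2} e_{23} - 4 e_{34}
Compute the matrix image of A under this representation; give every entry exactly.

Bivector images (products of the table entries): rho(e_{14}) = rho(\mathbf{e}_{1})rho(\mathbf{e}_{4}) = \begin{pmatrix} 0 & 0 & 1 & 0 \\ 0 & 0 & 0 & -1 \\ 1 & 0 & 0 & 0 \\ 0 & -1 & 0 & 0 \end{pmatrix}; rho(e_{23}) = rho(\mathbf{e}_{2})rho(\mathbf{e}_{3}) = \begin{pmatrix} - i & 0 & 0 & 0 \\ 0 & i & 0 & 0 \\ 0 & 0 & - i & 0 \\ 0 & 0 & 0 & i \end{pmatrix}; rho(e_{34}) = rho(\mathbf{e}_{3})rho(\mathbf{e}_{4}) = \begin{pmatrix} 0 & - i & 0 & 0 \\ - i & 0 & 0 & 0 \\ 0 & 0 & 0 & - i \\ 0 & 0 & - i & 0 \end{pmatrix}.
M = (5)*rho(e_{1}) + (-\frac{2}{3})*rho(e_{14}) + (\frac{1}{2})*rho(e_{23}) + (-4)*rho(e_{34}), summed entrywise:
Answer: \begin{pmatrix} 5 - \frac{i}{2} & 4 i & - \frac{2}{3} & 0 \\ 4 i & 5 + \frac{i}{2} & 0 & \frac{2}{3} \\ - \frac{2}{3} & 0 & -5 - \frac{i}{2} & 4 i \\ 0 & \frac{2}{3} & 4 i & -5 + \frac{i}{2} \end{pmatrix}


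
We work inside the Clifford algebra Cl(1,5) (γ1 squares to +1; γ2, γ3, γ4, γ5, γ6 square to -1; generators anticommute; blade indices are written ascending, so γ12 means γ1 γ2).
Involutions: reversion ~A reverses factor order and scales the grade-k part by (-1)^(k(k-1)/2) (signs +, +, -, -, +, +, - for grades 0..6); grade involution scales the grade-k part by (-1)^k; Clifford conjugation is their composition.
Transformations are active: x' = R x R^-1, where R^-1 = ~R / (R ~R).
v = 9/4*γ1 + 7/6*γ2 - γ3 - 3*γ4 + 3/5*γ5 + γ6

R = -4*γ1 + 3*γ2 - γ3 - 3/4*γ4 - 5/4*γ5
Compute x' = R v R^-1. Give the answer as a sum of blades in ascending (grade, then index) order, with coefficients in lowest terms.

~R = -4*γ1 + 3*γ2 - γ3 - 3/4*γ4 - 5/4*γ5, and R ~R = 31/8, so R^-1 = ~R / (31/8).
R v = -15 - 137/12*γ12 + 25/4*γ13 + 219/16*γ14 + 33/80*γ15 - 4*γ16 - 11/6*γ23 - 65/8*γ24 + 391/120*γ25 + 3*γ26 + 9/4*γ34 - 37/20*γ35 - γ36 - 21/5*γ45 - 3/4*γ46 - 5/4*γ56
Answer: 3561/124*γ1 - 4537/186*γ2 + 271/31*γ3 + 273/31*γ4 + 1407/155*γ5 - γ6


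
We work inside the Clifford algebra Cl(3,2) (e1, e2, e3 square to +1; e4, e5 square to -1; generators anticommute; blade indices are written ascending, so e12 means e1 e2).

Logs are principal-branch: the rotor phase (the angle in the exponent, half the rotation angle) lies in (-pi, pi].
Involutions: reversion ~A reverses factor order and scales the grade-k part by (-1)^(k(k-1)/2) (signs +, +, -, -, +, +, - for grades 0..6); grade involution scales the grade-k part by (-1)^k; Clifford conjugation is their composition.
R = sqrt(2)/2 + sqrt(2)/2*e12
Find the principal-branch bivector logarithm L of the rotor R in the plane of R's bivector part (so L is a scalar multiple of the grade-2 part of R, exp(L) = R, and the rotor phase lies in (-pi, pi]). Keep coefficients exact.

The scalar part of R is sqrt(2)/2, which fixes the principal-branch rotor phase; the unit plane is then the bivector part divided by the sine of that phase, and L is that plane scaled by the phase.
Concretely: cos(phase) = sqrt(2)/2 gives phase = ±pi/4, and since phase/sin(phase) is even the sign is immaterial: L = (phase/sin(phase)) * <R>_2 = (sqrt(2)*pi/4) * <R>_2.
Answer: pi/4*e12


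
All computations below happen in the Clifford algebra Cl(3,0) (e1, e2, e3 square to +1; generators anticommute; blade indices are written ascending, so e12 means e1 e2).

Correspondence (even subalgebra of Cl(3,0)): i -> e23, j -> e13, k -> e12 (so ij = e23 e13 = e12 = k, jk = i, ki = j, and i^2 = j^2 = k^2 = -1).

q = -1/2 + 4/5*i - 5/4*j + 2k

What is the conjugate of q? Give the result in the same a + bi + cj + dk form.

In blades: q = -1/2 + 2*e12 - 5/4*e13 + 4/5*e23.
Quaternion conjugation is reversion on the even subalgebra: the scalar is fixed and every grade-2 blade flips sign, giving -1/2 - 2*e12 + 5/4*e13 - 4/5*e23; translating back:
Answer: -1/2 - 4/5*i + 5/4*j - 2k


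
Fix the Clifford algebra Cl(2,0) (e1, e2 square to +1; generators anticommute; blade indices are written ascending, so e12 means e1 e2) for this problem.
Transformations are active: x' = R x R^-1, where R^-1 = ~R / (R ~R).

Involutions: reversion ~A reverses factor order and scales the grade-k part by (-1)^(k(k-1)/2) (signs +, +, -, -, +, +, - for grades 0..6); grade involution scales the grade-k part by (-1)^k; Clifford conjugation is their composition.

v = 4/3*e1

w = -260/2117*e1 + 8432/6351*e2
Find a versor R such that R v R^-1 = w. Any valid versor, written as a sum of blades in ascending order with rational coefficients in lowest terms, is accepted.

Take R = v + w = 7688/6351*e1 + 8432/6351*e2. Because q(v) = q(w) = 16/9, conjugation by R sends v exactly to w.
Answer: 7688/6351*e1 + 8432/6351*e2


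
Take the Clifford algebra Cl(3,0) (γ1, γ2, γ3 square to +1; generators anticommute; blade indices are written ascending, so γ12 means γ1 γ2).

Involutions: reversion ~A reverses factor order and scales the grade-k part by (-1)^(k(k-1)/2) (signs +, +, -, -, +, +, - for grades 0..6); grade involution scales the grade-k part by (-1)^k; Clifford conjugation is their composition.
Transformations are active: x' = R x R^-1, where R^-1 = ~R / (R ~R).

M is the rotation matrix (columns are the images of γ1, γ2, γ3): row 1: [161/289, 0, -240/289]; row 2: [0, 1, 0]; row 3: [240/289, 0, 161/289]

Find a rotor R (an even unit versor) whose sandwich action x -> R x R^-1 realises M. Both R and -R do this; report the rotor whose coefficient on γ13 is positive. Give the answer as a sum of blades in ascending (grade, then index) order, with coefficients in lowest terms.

Method: write R = a + b12*γ12 + b13*γ13 + b23*γ23 with a^2 + b12^2 + b13^2 + b23^2 = 1 (so R^-1 = ~R). Expanding the columns R e_j ~R gives tr M = 4a^2 - 1 and, from the antisymmetric part, M21 - M12 = -4a*b12, M13 - M31 = 4a*b13, M32 - M23 = -4a*b23.
Here tr M = 611/289, so a^2 = (1 + tr M)/4 = 225/289 and a = ±15/17. Taking a = 15/17: M21 - M12 = 0, M13 - M31 = -480/289, M32 - M23 = 0, giving b12 = 0, b13 = -8/17, b23 = 0, i.e. R = 15/17 - 8/17*γ13.
Its γ13 coefficient is negative, so report the other preimage -R.
Answer: -15/17 + 8/17*γ13. Uniqueness: Spin(3) -> SO(3) maps R and -R to the same rotation of trace 611/289; fixing the sign of the γ13 coefficient removes the ambiguity.
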